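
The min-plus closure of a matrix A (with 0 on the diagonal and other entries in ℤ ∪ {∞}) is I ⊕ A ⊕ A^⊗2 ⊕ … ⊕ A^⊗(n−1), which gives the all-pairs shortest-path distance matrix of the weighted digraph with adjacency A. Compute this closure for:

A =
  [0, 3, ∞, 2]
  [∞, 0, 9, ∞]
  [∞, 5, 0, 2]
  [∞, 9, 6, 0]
Closure =
  [0, 3, 8, 2]
  [∞, 0, 9, 11]
  [∞, 5, 0, 2]
  [∞, 9, 6, 0]

This is the Floyd-Warshall all-pairs shortest-path computation. For each intermediate vertex k = 0, 1, …, 3, update dist[i][j] ← min(dist[i][j], dist[i][k] + dist[k][j]). The final matrix gives, for each (i, j), the minimum total weight of any directed path from i to j (possibly empty when i = j).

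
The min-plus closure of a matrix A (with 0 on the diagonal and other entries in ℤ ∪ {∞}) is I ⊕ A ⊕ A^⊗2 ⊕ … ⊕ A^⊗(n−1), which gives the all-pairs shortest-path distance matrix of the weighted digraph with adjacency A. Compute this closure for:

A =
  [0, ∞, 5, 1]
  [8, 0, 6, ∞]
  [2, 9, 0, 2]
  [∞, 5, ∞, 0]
Closure =
  [0, 6, 5, 1]
  [8, 0, 6, 8]
  [2, 7, 0, 2]
  [13, 5, 11, 0]

This is the Floyd-Warshall all-pairs shortest-path computation. For each intermediate vertex k = 0, 1, …, 3, update dist[i][j] ← min(dist[i][j], dist[i][k] + dist[k][j]). The final matrix gives, for each (i, j), the minimum total weight of any directed path from i to j (possibly empty when i = j).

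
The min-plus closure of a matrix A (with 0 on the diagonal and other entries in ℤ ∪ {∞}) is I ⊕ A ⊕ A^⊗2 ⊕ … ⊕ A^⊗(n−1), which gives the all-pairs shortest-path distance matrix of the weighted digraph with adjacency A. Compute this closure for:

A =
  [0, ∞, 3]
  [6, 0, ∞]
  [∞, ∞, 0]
Closure =
  [0, ∞, 3]
  [6, 0, 9]
  [∞, ∞, 0]

This is the Floyd-Warshall all-pairs shortest-path computation. For each intermediate vertex k = 0, 1, …, 2, update dist[i][j] ← min(dist[i][j], dist[i][k] + dist[k][j]). The final matrix gives, for each (i, j), the minimum total weight of any directed path from i to j (possibly empty when i = j).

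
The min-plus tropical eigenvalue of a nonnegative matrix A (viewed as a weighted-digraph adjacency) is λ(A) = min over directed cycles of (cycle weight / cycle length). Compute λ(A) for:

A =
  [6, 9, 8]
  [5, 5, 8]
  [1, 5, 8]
λ(A) = 9/2

Enumerate directed cycles and compute their means (weight / length). Sample:
  cycle 0 → 0: weight = 6, length = 1, mean = 6/1 ≈ 6.000
  cycle 1 → 1: weight = 5, length = 1, mean = 5/1 ≈ 5.000
  cycle 2 → 2: weight = 8, length = 1, mean = 8/1 ≈ 8.000
  cycle 0 → 1 → 0: weight = 14, length = 2, mean = 14/2 ≈ 7.000
  cycle 0 → 2 → 0: weight = 9, length = 2, mean = 9/2 ≈ 4.500
  cycle 1 → 0 → 1: weight = 14, length = 2, mean = 14/2 ≈ 7.000
Minimum mean = 4.500, attained e.g. along the cycle 0 → 2 → 0 with weight 9 and length 2. So λ(A) = 9/2 = 9/2.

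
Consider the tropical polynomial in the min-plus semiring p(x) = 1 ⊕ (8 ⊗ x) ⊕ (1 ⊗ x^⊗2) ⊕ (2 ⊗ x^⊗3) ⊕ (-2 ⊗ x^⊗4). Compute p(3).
p(3) = 1

A tropical monomial a ⊗ x^⊗i evaluates to a + i · x. Evaluating each term at x = 3:
  Term 0 contributes 1 + 0 · 3 = 1
  Term 1 contributes 8 + 1 · 3 = 11
  Term 2 contributes 1 + 2 · 3 = 7
  Term 3 contributes 2 + 3 · 3 = 11
  Term 4 contributes -2 + 4 · 3 = 10
p(3) = ⊕ of these = min[1, 11, 7, 11, 10] = 1.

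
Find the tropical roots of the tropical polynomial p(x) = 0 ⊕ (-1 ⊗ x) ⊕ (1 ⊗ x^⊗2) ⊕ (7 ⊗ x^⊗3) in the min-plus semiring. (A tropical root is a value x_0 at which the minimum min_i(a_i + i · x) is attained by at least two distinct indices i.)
Roots: {-6, -2, 1}

Each tropical root is a break point of the lower envelope of the lines y = a_i + i · x (there are 4 lines, with slopes 0, 1, ..., 3). Only the lines that attain the minimum somewhere contribute to roots; other lines are dominated. Here the surviving (envelope) indices are i = 3, i = 2, i = 1, i = 0.
Intersections between consecutive envelope lines give the roots: for adjacent envelope indices i < j the intersection is x = (a_i − a_j) / (j − i). Reading off the sorted break points: {-6, -2, 1}.
Verification: at each break x_0, at least two indices attain the minimum of min_i(a_i + i · x_0).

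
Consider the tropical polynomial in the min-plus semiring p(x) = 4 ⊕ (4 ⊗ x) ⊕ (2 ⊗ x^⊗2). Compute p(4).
p(4) = 4

A tropical monomial a ⊗ x^⊗i evaluates to a + i · x. Evaluating each term at x = 4:
  Term 0 contributes 4 + 0 · 4 = 4
  Term 1 contributes 4 + 1 · 4 = 8
  Term 2 contributes 2 + 2 · 4 = 10
p(4) = ⊕ of these = min[4, 8, 10] = 4.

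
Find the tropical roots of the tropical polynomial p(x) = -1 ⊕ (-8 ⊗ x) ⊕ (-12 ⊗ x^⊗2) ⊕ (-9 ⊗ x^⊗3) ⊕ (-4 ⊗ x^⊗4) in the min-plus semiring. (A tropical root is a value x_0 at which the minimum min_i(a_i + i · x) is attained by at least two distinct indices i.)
Roots: {-5, -3, 4, 7}

Each tropical root is a break point of the lower envelope of the lines y = a_i + i · x (there are 5 lines, with slopes 0, 1, ..., 4). Only the lines that attain the minimum somewhere contribute to roots; other lines are dominated. Here the surviving (envelope) indices are i = 4, i = 3, i = 2, i = 1, i = 0.
Intersections between consecutive envelope lines give the roots: for adjacent envelope indices i < j the intersection is x = (a_i − a_j) / (j − i). Reading off the sorted break points: {-5, -3, 4, 7}.
Verification: at each break x_0, at least two indices attain the minimum of min_i(a_i + i · x_0).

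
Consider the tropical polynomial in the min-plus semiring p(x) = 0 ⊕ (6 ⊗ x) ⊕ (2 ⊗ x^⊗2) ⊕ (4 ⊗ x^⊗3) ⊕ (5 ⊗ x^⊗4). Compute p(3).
p(3) = 0

A tropical monomial a ⊗ x^⊗i evaluates to a + i · x. Evaluating each term at x = 3:
  Term 0 contributes 0 + 0 · 3 = 0
  Term 1 contributes 6 + 1 · 3 = 9
  Term 2 contributes 2 + 2 · 3 = 8
  Term 3 contributes 4 + 3 · 3 = 13
  Term 4 contributes 5 + 4 · 3 = 17
p(3) = ⊕ of these = min[0, 9, 8, 13, 17] = 0.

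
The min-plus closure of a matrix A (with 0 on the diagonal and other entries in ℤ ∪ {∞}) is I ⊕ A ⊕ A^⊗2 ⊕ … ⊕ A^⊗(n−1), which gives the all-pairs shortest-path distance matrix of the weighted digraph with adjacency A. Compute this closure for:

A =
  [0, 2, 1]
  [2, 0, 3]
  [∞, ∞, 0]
Closure =
  [0, 2, 1]
  [2, 0, 3]
  [∞, ∞, 0]

This is the Floyd-Warshall all-pairs shortest-path computation. For each intermediate vertex k = 0, 1, …, 2, update dist[i][j] ← min(dist[i][j], dist[i][k] + dist[k][j]). The final matrix gives, for each (i, j), the minimum total weight of any directed path from i to j (possibly empty when i = j).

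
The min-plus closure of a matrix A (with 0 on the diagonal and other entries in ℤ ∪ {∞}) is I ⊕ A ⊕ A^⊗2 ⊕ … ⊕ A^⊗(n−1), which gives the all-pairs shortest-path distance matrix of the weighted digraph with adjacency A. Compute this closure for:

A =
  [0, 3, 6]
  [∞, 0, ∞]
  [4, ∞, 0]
Closure =
  [0, 3, 6]
  [∞, 0, ∞]
  [4, 7, 0]

This is the Floyd-Warshall all-pairs shortest-path computation. For each intermediate vertex k = 0, 1, …, 2, update dist[i][j] ← min(dist[i][j], dist[i][k] + dist[k][j]). The final matrix gives, for each (i, j), the minimum total weight of any directed path from i to j (possibly empty when i = j).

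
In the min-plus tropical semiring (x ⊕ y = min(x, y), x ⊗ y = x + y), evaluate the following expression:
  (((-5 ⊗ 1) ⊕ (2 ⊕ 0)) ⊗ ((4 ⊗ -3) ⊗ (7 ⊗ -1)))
(((-5 ⊗ 1) ⊕ (2 ⊕ 0)) ⊗ ((4 ⊗ -3) ⊗ (7 ⊗ -1))) = 3

Expand innermost to outermost. Recall ⊕ takes the minimum of its arguments and ⊗ takes their sum. Working out the expression (((-5 ⊗ 1) ⊕ (2 ⊕ 0)) ⊗ ((4 ⊗ -3) ⊗ (7 ⊗ -1))) gives 3.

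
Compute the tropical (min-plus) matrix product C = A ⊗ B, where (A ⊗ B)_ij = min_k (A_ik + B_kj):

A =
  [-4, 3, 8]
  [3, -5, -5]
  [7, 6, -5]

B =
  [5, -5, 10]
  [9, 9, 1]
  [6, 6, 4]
A ⊗ B =
  [1, -9, 4]
  [1, -2, -4]
  [1, 1, -1]

Apply the min-plus product entry-by-entry:
  C[0][0] = min over k of (A[0][0] + B[0][0] = -4 + 5 = 1, A[0][1] + B[1][0] = 3 + 9 = 12, A[0][2] + B[2][0] = 8 + 6 = 14) = 1 (attained at k = 0)
  C[0][1] = min over k of (A[0][0] + B[0][1] = -4 + -5 = -9, A[0][1] + B[1][1] = 3 + 9 = 12, A[0][2] + B[2][1] = 8 + 6 = 14) = -9 (attained at k = 0)
  C[0][2] = min over k of (A[0][0] + B[0][2] = -4 + 10 = 6, A[0][1] + B[1][2] = 3 + 1 = 4, A[0][2] + B[2][2] = 8 + 4 = 12) = 4 (attained at k = 1)
  C[1][0] = min over k of (A[1][0] + B[0][0] = 3 + 5 = 8, A[1][1] + B[1][0] = -5 + 9 = 4, A[1][2] + B[2][0] = -5 + 6 = 1) = 1 (attained at k = 2)
  C[1][1] = min over k of (A[1][0] + B[0][1] = 3 + -5 = -2, A[1][1] + B[1][1] = -5 + 9 = 4, A[1][2] + B[2][1] = -5 + 6 = 1) = -2 (attained at k = 0)
  C[1][2] = min over k of (A[1][0] + B[0][2] = 3 + 10 = 13, A[1][1] + B[1][2] = -5 + 1 = -4, A[1][2] + B[2][2] = -5 + 4 = -1) = -4 (attained at k = 1)
  C[2][0] = min over k of (A[2][0] + B[0][0] = 7 + 5 = 12, A[2][1] + B[1][0] = 6 + 9 = 15, A[2][2] + B[2][0] = -5 + 6 = 1) = 1 (attained at k = 2)
  C[2][1] = min over k of (A[2][0] + B[0][1] = 7 + -5 = 2, A[2][1] + B[1][1] = 6 + 9 = 15, A[2][2] + B[2][1] = -5 + 6 = 1) = 1 (attained at k = 2)
  C[2][2] = min over k of (A[2][0] + B[0][2] = 7 + 10 = 17, A[2][1] + B[1][2] = 6 + 1 = 7, A[2][2] + B[2][2] = -5 + 4 = -1) = -1 (attained at k = 2)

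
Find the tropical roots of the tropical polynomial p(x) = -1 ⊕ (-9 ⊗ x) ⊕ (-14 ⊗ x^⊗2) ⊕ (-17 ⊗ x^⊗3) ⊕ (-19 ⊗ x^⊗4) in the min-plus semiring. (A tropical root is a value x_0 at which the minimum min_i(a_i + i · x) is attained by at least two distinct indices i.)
Roots: {2, 3, 5, 8}

Each tropical root is a break point of the lower envelope of the lines y = a_i + i · x (there are 5 lines, with slopes 0, 1, ..., 4). Only the lines that attain the minimum somewhere contribute to roots; other lines are dominated. Here the surviving (envelope) indices are i = 4, i = 3, i = 2, i = 1, i = 0.
Intersections between consecutive envelope lines give the roots: for adjacent envelope indices i < j the intersection is x = (a_i − a_j) / (j − i). Reading off the sorted break points: {2, 3, 5, 8}.
Verification: at each break x_0, at least two indices attain the minimum of min_i(a_i + i · x_0).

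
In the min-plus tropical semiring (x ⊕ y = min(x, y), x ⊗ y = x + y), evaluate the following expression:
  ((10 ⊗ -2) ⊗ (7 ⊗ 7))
((10 ⊗ -2) ⊗ (7 ⊗ 7)) = 22

Expand innermost to outermost. Recall ⊕ takes the minimum of its arguments and ⊗ takes their sum. Working out the expression ((10 ⊗ -2) ⊗ (7 ⊗ 7)) gives 22.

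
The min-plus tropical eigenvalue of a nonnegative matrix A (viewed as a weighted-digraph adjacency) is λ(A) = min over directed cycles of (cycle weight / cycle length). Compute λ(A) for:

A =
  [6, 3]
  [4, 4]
λ(A) = 7/2

Enumerate directed cycles and compute their means (weight / length). Sample:
  cycle 0 → 0: weight = 6, length = 1, mean = 6/1 ≈ 6.000
  cycle 1 → 1: weight = 4, length = 1, mean = 4/1 ≈ 4.000
  cycle 0 → 1 → 0: weight = 7, length = 2, mean = 7/2 ≈ 3.500
  cycle 1 → 0 → 1: weight = 7, length = 2, mean = 7/2 ≈ 3.500
Minimum mean = 3.500, attained e.g. along the cycle 0 → 1 → 0 with weight 7 and length 2. So λ(A) = 7/2 = 7/2.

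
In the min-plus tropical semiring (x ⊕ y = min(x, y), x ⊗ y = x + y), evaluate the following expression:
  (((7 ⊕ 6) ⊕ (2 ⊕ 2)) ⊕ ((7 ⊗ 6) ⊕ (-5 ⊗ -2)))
(((7 ⊕ 6) ⊕ (2 ⊕ 2)) ⊕ ((7 ⊗ 6) ⊕ (-5 ⊗ -2))) = -7

Expand innermost to outermost. Recall ⊕ takes the minimum of its arguments and ⊗ takes their sum. Working out the expression (((7 ⊕ 6) ⊕ (2 ⊕ 2)) ⊕ ((7 ⊗ 6) ⊕ (-5 ⊗ -2))) gives -7.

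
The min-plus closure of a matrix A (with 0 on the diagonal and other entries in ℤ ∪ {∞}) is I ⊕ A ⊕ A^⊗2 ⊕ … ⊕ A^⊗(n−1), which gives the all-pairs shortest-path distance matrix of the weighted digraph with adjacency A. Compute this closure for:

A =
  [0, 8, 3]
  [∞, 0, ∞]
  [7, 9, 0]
Closure =
  [0, 8, 3]
  [∞, 0, ∞]
  [7, 9, 0]

This is the Floyd-Warshall all-pairs shortest-path computation. For each intermediate vertex k = 0, 1, …, 2, update dist[i][j] ← min(dist[i][j], dist[i][k] + dist[k][j]). The final matrix gives, for each (i, j), the minimum total weight of any directed path from i to j (possibly empty when i = j).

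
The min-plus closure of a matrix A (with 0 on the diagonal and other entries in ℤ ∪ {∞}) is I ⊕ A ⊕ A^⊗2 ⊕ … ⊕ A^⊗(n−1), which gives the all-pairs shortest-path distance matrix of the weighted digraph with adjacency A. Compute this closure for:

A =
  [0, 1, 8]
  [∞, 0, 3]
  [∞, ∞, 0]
Closure =
  [0, 1, 4]
  [∞, 0, 3]
  [∞, ∞, 0]

This is the Floyd-Warshall all-pairs shortest-path computation. For each intermediate vertex k = 0, 1, …, 2, update dist[i][j] ← min(dist[i][j], dist[i][k] + dist[k][j]). The final matrix gives, for each (i, j), the minimum total weight of any directed path from i to j (possibly empty when i = j).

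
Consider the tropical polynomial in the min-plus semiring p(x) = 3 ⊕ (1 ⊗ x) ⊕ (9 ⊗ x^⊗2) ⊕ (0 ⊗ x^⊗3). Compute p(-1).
p(-1) = -3

A tropical monomial a ⊗ x^⊗i evaluates to a + i · x. Evaluating each term at x = -1:
  Term 0 contributes 3 + 0 · -1 = 3
  Term 1 contributes 1 + 1 · -1 = 0
  Term 2 contributes 9 + 2 · -1 = 7
  Term 3 contributes 0 + 3 · -1 = -3
p(-1) = ⊕ of these = min[3, 0, 7, -3] = -3.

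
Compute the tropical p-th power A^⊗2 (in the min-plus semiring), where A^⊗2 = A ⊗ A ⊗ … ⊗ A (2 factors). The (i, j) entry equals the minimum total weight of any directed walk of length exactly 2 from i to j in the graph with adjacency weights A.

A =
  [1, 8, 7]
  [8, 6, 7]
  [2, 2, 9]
A^⊗2 =
  [2, 9, 8]
  [9, 9, 13]
  [3, 8, 9]

Each entry (A^⊗2)_ij equals the minimum over all length-2 walks i = v_0 → v_1 → … → v_2 = j of Σ_t A[v_t][v_{t+1}]. For example, for (i, j) = (0, 2) we minimise over 3 possible intermediate vertex sequences; the minimum is 8, attained along the walk 0 → 0 → 2.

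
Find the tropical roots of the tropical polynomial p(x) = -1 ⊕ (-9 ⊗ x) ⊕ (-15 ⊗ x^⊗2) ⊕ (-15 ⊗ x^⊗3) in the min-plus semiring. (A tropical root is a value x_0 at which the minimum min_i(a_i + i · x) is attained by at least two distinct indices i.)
Roots: {0, 6, 8}

Each tropical root is a break point of the lower envelope of the lines y = a_i + i · x (there are 4 lines, with slopes 0, 1, ..., 3). Only the lines that attain the minimum somewhere contribute to roots; other lines are dominated. Here the surviving (envelope) indices are i = 3, i = 2, i = 1, i = 0.
Intersections between consecutive envelope lines give the roots: for adjacent envelope indices i < j the intersection is x = (a_i − a_j) / (j − i). Reading off the sorted break points: {0, 6, 8}.
Verification: at each break x_0, at least two indices attain the minimum of min_i(a_i + i · x_0).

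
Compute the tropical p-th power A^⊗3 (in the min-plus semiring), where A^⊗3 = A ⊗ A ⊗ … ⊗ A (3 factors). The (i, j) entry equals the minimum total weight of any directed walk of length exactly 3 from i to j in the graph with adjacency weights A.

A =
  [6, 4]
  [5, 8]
A^⊗3 =
  [15, 13]
  [14, 15]

Each entry (A^⊗3)_ij equals the minimum over all length-3 walks i = v_0 → v_1 → … → v_3 = j of Σ_t A[v_t][v_{t+1}]. For example, for (i, j) = (0, 1) we minimise over 4 possible intermediate vertex sequences; the minimum is 13, attained along the walk 0 → 1 → 0 → 1.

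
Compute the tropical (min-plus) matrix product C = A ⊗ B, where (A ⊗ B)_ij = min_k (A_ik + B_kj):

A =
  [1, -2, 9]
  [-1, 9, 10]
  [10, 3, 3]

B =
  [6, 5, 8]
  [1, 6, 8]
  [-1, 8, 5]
A ⊗ B =
  [-1, 4, 6]
  [5, 4, 7]
  [2, 9, 8]

Apply the min-plus product entry-by-entry:
  C[0][0] = min over k of (A[0][0] + B[0][0] = 1 + 6 = 7, A[0][1] + B[1][0] = -2 + 1 = -1, A[0][2] + B[2][0] = 9 + -1 = 8) = -1 (attained at k = 1)
  C[0][1] = min over k of (A[0][0] + B[0][1] = 1 + 5 = 6, A[0][1] + B[1][1] = -2 + 6 = 4, A[0][2] + B[2][1] = 9 + 8 = 17) = 4 (attained at k = 1)
  C[0][2] = min over k of (A[0][0] + B[0][2] = 1 + 8 = 9, A[0][1] + B[1][2] = -2 + 8 = 6, A[0][2] + B[2][2] = 9 + 5 = 14) = 6 (attained at k = 1)
  C[1][0] = min over k of (A[1][0] + B[0][0] = -1 + 6 = 5, A[1][1] + B[1][0] = 9 + 1 = 10, A[1][2] + B[2][0] = 10 + -1 = 9) = 5 (attained at k = 0)
  C[1][1] = min over k of (A[1][0] + B[0][1] = -1 + 5 = 4, A[1][1] + B[1][1] = 9 + 6 = 15, A[1][2] + B[2][1] = 10 + 8 = 18) = 4 (attained at k = 0)
  C[1][2] = min over k of (A[1][0] + B[0][2] = -1 + 8 = 7, A[1][1] + B[1][2] = 9 + 8 = 17, A[1][2] + B[2][2] = 10 + 5 = 15) = 7 (attained at k = 0)
  C[2][0] = min over k of (A[2][0] + B[0][0] = 10 + 6 = 16, A[2][1] + B[1][0] = 3 + 1 = 4, A[2][2] + B[2][0] = 3 + -1 = 2) = 2 (attained at k = 2)
  C[2][1] = min over k of (A[2][0] + B[0][1] = 10 + 5 = 15, A[2][1] + B[1][1] = 3 + 6 = 9, A[2][2] + B[2][1] = 3 + 8 = 11) = 9 (attained at k = 1)
  C[2][2] = min over k of (A[2][0] + B[0][2] = 10 + 8 = 18, A[2][1] + B[1][2] = 3 + 8 = 11, A[2][2] + B[2][2] = 3 + 5 = 8) = 8 (attained at k = 2)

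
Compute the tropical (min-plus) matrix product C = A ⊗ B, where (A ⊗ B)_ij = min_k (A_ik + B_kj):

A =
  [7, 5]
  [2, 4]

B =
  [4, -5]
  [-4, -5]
A ⊗ B =
  [1, 0]
  [0, -3]

Apply the min-plus product entry-by-entry:
  C[0][0] = min over k of (A[0][0] + B[0][0] = 7 + 4 = 11, A[0][1] + B[1][0] = 5 + -4 = 1) = 1 (attained at k = 1)
  C[0][1] = min over k of (A[0][0] + B[0][1] = 7 + -5 = 2, A[0][1] + B[1][1] = 5 + -5 = 0) = 0 (attained at k = 1)
  C[1][0] = min over k of (A[1][0] + B[0][0] = 2 + 4 = 6, A[1][1] + B[1][0] = 4 + -4 = 0) = 0 (attained at k = 1)
  C[1][1] = min over k of (A[1][0] + B[0][1] = 2 + -5 = -3, A[1][1] + B[1][1] = 4 + -5 = -1) = -3 (attained at k = 0)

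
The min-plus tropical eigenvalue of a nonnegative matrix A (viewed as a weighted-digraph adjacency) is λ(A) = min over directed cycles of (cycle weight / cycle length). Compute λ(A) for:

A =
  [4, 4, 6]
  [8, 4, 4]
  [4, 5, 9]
λ(A) = 4

Enumerate directed cycles and compute their means (weight / length). Sample:
  cycle 0 → 0: weight = 4, length = 1, mean = 4/1 ≈ 4.000
  cycle 1 → 1: weight = 4, length = 1, mean = 4/1 ≈ 4.000
  cycle 2 → 2: weight = 9, length = 1, mean = 9/1 ≈ 9.000
  cycle 0 → 1 → 0: weight = 12, length = 2, mean = 12/2 ≈ 6.000
  cycle 0 → 2 → 0: weight = 10, length = 2, mean = 10/2 ≈ 5.000
  cycle 1 → 0 → 1: weight = 12, length = 2, mean = 12/2 ≈ 6.000
Minimum mean = 4.000, attained e.g. along the cycle 0 → 0 with weight 4 and length 1. So λ(A) = 4/1 = 4.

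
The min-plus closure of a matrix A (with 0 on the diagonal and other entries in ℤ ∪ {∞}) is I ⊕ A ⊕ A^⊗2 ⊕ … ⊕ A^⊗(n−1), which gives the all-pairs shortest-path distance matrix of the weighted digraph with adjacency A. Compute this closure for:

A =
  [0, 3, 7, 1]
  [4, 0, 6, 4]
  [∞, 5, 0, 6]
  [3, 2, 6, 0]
Closure =
  [0, 3, 7, 1]
  [4, 0, 6, 4]
  [9, 5, 0, 6]
  [3, 2, 6, 0]

This is the Floyd-Warshall all-pairs shortest-path computation. For each intermediate vertex k = 0, 1, …, 3, update dist[i][j] ← min(dist[i][j], dist[i][k] + dist[k][j]). The final matrix gives, for each (i, j), the minimum total weight of any directed path from i to j (possibly empty when i = j).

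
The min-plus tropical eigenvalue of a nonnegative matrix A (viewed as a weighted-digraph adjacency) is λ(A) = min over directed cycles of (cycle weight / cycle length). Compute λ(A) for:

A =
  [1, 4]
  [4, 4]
λ(A) = 1

Enumerate directed cycles and compute their means (weight / length). Sample:
  cycle 0 → 0: weight = 1, length = 1, mean = 1/1 ≈ 1.000
  cycle 1 → 1: weight = 4, length = 1, mean = 4/1 ≈ 4.000
  cycle 0 → 1 → 0: weight = 8, length = 2, mean = 8/2 ≈ 4.000
  cycle 1 → 0 → 1: weight = 8, length = 2, mean = 8/2 ≈ 4.000
Minimum mean = 1.000, attained e.g. along the cycle 0 → 0 with weight 1 and length 1. So λ(A) = 1/1 = 1.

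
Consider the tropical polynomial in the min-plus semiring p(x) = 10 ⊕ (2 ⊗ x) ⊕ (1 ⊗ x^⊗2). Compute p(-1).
p(-1) = -1

A tropical monomial a ⊗ x^⊗i evaluates to a + i · x. Evaluating each term at x = -1:
  Term 0 contributes 10 + 0 · -1 = 10
  Term 1 contributes 2 + 1 · -1 = 1
  Term 2 contributes 1 + 2 · -1 = -1
p(-1) = ⊕ of these = min[10, 1, -1] = -1.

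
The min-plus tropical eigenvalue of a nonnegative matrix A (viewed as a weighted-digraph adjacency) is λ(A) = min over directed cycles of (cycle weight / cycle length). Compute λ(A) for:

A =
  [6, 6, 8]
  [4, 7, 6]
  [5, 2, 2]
λ(A) = 2

Enumerate directed cycles and compute their means (weight / length). Sample:
  cycle 0 → 0: weight = 6, length = 1, mean = 6/1 ≈ 6.000
  cycle 1 → 1: weight = 7, length = 1, mean = 7/1 ≈ 7.000
  cycle 2 → 2: weight = 2, length = 1, mean = 2/1 ≈ 2.000
  cycle 0 → 1 → 0: weight = 10, length = 2, mean = 10/2 ≈ 5.000
  cycle 0 → 2 → 0: weight = 13, length = 2, mean = 13/2 ≈ 6.500
  cycle 1 → 0 → 1: weight = 10, length = 2, mean = 10/2 ≈ 5.000
Minimum mean = 2.000, attained e.g. along the cycle 2 → 2 with weight 2 and length 1. So λ(A) = 2/1 = 2.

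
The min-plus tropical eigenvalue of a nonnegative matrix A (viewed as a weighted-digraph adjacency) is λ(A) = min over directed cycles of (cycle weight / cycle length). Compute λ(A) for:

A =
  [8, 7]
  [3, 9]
λ(A) = 5

Enumerate directed cycles and compute their means (weight / length). Sample:
  cycle 0 → 0: weight = 8, length = 1, mean = 8/1 ≈ 8.000
  cycle 1 → 1: weight = 9, length = 1, mean = 9/1 ≈ 9.000
  cycle 0 → 1 → 0: weight = 10, length = 2, mean = 10/2 ≈ 5.000
  cycle 1 → 0 → 1: weight = 10, length = 2, mean = 10/2 ≈ 5.000
Minimum mean = 5.000, attained e.g. along the cycle 0 → 1 → 0 with weight 10 and length 2. So λ(A) = 10/2 = 5.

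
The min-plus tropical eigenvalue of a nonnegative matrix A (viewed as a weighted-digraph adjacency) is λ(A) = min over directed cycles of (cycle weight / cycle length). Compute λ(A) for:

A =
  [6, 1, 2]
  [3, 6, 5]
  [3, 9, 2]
λ(A) = 2

Enumerate directed cycles and compute their means (weight / length). Sample:
  cycle 0 → 0: weight = 6, length = 1, mean = 6/1 ≈ 6.000
  cycle 1 → 1: weight = 6, length = 1, mean = 6/1 ≈ 6.000
  cycle 2 → 2: weight = 2, length = 1, mean = 2/1 ≈ 2.000
  cycle 0 → 1 → 0: weight = 4, length = 2, mean = 4/2 ≈ 2.000
  cycle 0 → 2 → 0: weight = 5, length = 2, mean = 5/2 ≈ 2.500
  cycle 1 → 0 → 1: weight = 4, length = 2, mean = 4/2 ≈ 2.000
Minimum mean = 2.000, attained e.g. along the cycle 2 → 2 with weight 2 and length 1. So λ(A) = 2/1 = 2.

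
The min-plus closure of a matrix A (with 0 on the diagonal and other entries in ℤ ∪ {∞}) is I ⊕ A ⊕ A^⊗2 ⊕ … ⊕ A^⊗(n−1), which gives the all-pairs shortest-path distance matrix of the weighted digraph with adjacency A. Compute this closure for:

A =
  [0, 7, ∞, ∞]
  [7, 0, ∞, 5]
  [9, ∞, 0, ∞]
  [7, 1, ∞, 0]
Closure =
  [0, 7, ∞, 12]
  [7, 0, ∞, 5]
  [9, 16, 0, 21]
  [7, 1, ∞, 0]

This is the Floyd-Warshall all-pairs shortest-path computation. For each intermediate vertex k = 0, 1, …, 3, update dist[i][j] ← min(dist[i][j], dist[i][k] + dist[k][j]). The final matrix gives, for each (i, j), the minimum total weight of any directed path from i to j (possibly empty when i = j).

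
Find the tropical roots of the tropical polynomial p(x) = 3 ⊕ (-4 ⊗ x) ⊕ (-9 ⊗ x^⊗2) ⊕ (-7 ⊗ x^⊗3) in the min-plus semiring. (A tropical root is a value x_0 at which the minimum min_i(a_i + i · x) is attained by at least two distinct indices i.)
Roots: {-2, 5, 7}

Each tropical root is a break point of the lower envelope of the lines y = a_i + i · x (there are 4 lines, with slopes 0, 1, ..., 3). Only the lines that attain the minimum somewhere contribute to roots; other lines are dominated. Here the surviving (envelope) indices are i = 3, i = 2, i = 1, i = 0.
Intersections between consecutive envelope lines give the roots: for adjacent envelope indices i < j the intersection is x = (a_i − a_j) / (j − i). Reading off the sorted break points: {-2, 5, 7}.
Verification: at each break x_0, at least two indices attain the minimum of min_i(a_i + i · x_0).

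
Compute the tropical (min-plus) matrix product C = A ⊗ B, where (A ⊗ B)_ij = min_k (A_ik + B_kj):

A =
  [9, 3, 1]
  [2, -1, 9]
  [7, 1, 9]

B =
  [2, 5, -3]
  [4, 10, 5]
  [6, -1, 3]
A ⊗ B =
  [7, 0, 4]
  [3, 7, -1]
  [5, 8, 4]

Apply the min-plus product entry-by-entry:
  C[0][0] = min over k of (A[0][0] + B[0][0] = 9 + 2 = 11, A[0][1] + B[1][0] = 3 + 4 = 7, A[0][2] + B[2][0] = 1 + 6 = 7) = 7 (attained at k = 1)
  C[0][1] = min over k of (A[0][0] + B[0][1] = 9 + 5 = 14, A[0][1] + B[1][1] = 3 + 10 = 13, A[0][2] + B[2][1] = 1 + -1 = 0) = 0 (attained at k = 2)
  C[0][2] = min over k of (A[0][0] + B[0][2] = 9 + -3 = 6, A[0][1] + B[1][2] = 3 + 5 = 8, A[0][2] + B[2][2] = 1 + 3 = 4) = 4 (attained at k = 2)
  C[1][0] = min over k of (A[1][0] + B[0][0] = 2 + 2 = 4, A[1][1] + B[1][0] = -1 + 4 = 3, A[1][2] + B[2][0] = 9 + 6 = 15) = 3 (attained at k = 1)
  C[1][1] = min over k of (A[1][0] + B[0][1] = 2 + 5 = 7, A[1][1] + B[1][1] = -1 + 10 = 9, A[1][2] + B[2][1] = 9 + -1 = 8) = 7 (attained at k = 0)
  C[1][2] = min over k of (A[1][0] + B[0][2] = 2 + -3 = -1, A[1][1] + B[1][2] = -1 + 5 = 4, A[1][2] + B[2][2] = 9 + 3 = 12) = -1 (attained at k = 0)
  C[2][0] = min over k of (A[2][0] + B[0][0] = 7 + 2 = 9, A[2][1] + B[1][0] = 1 + 4 = 5, A[2][2] + B[2][0] = 9 + 6 = 15) = 5 (attained at k = 1)
  C[2][1] = min over k of (A[2][0] + B[0][1] = 7 + 5 = 12, A[2][1] + B[1][1] = 1 + 10 = 11, A[2][2] + B[2][1] = 9 + -1 = 8) = 8 (attained at k = 2)
  C[2][2] = min over k of (A[2][0] + B[0][2] = 7 + -3 = 4, A[2][1] + B[1][2] = 1 + 5 = 6, A[2][2] + B[2][2] = 9 + 3 = 12) = 4 (attained at k = 0)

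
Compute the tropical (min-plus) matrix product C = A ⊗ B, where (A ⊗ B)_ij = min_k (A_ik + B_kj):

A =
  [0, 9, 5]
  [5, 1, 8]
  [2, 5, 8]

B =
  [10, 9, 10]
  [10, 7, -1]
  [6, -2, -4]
A ⊗ B =
  [10, 3, 1]
  [11, 6, 0]
  [12, 6, 4]

Apply the min-plus product entry-by-entry:
  C[0][0] = min over k of (A[0][0] + B[0][0] = 0 + 10 = 10, A[0][1] + B[1][0] = 9 + 10 = 19, A[0][2] + B[2][0] = 5 + 6 = 11) = 10 (attained at k = 0)
  C[0][1] = min over k of (A[0][0] + B[0][1] = 0 + 9 = 9, A[0][1] + B[1][1] = 9 + 7 = 16, A[0][2] + B[2][1] = 5 + -2 = 3) = 3 (attained at k = 2)
  C[0][2] = min over k of (A[0][0] + B[0][2] = 0 + 10 = 10, A[0][1] + B[1][2] = 9 + -1 = 8, A[0][2] + B[2][2] = 5 + -4 = 1) = 1 (attained at k = 2)
  C[1][0] = min over k of (A[1][0] + B[0][0] = 5 + 10 = 15, A[1][1] + B[1][0] = 1 + 10 = 11, A[1][2] + B[2][0] = 8 + 6 = 14) = 11 (attained at k = 1)
  C[1][1] = min over k of (A[1][0] + B[0][1] = 5 + 9 = 14, A[1][1] + B[1][1] = 1 + 7 = 8, A[1][2] + B[2][1] = 8 + -2 = 6) = 6 (attained at k = 2)
  C[1][2] = min over k of (A[1][0] + B[0][2] = 5 + 10 = 15, A[1][1] + B[1][2] = 1 + -1 = 0, A[1][2] + B[2][2] = 8 + -4 = 4) = 0 (attained at k = 1)
  C[2][0] = min over k of (A[2][0] + B[0][0] = 2 + 10 = 12, A[2][1] + B[1][0] = 5 + 10 = 15, A[2][2] + B[2][0] = 8 + 6 = 14) = 12 (attained at k = 0)
  C[2][1] = min over k of (A[2][0] + B[0][1] = 2 + 9 = 11, A[2][1] + B[1][1] = 5 + 7 = 12, A[2][2] + B[2][1] = 8 + -2 = 6) = 6 (attained at k = 2)
  C[2][2] = min over k of (A[2][0] + B[0][2] = 2 + 10 = 12, A[2][1] + B[1][2] = 5 + -1 = 4, A[2][2] + B[2][2] = 8 + -4 = 4) = 4 (attained at k = 1)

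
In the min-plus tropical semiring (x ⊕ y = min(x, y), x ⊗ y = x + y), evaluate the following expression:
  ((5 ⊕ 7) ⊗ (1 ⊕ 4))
((5 ⊕ 7) ⊗ (1 ⊕ 4)) = 6

Expand innermost to outermost. Recall ⊕ takes the minimum of its arguments and ⊗ takes their sum. Working out the expression ((5 ⊕ 7) ⊗ (1 ⊕ 4)) gives 6.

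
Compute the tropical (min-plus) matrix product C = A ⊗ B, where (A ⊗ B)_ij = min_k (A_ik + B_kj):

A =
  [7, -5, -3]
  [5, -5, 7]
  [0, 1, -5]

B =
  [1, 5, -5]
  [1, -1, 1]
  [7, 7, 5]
A ⊗ B =
  [-4, -6, -4]
  [-4, -6, -4]
  [1, 0, -5]

Apply the min-plus product entry-by-entry:
  C[0][0] = min over k of (A[0][0] + B[0][0] = 7 + 1 = 8, A[0][1] + B[1][0] = -5 + 1 = -4, A[0][2] + B[2][0] = -3 + 7 = 4) = -4 (attained at k = 1)
  C[0][1] = min over k of (A[0][0] + B[0][1] = 7 + 5 = 12, A[0][1] + B[1][1] = -5 + -1 = -6, A[0][2] + B[2][1] = -3 + 7 = 4) = -6 (attained at k = 1)
  C[0][2] = min over k of (A[0][0] + B[0][2] = 7 + -5 = 2, A[0][1] + B[1][2] = -5 + 1 = -4, A[0][2] + B[2][2] = -3 + 5 = 2) = -4 (attained at k = 1)
  C[1][0] = min over k of (A[1][0] + B[0][0] = 5 + 1 = 6, A[1][1] + B[1][0] = -5 + 1 = -4, A[1][2] + B[2][0] = 7 + 7 = 14) = -4 (attained at k = 1)
  C[1][1] = min over k of (A[1][0] + B[0][1] = 5 + 5 = 10, A[1][1] + B[1][1] = -5 + -1 = -6, A[1][2] + B[2][1] = 7 + 7 = 14) = -6 (attained at k = 1)
  C[1][2] = min over k of (A[1][0] + B[0][2] = 5 + -5 = 0, A[1][1] + B[1][2] = -5 + 1 = -4, A[1][2] + B[2][2] = 7 + 5 = 12) = -4 (attained at k = 1)
  C[2][0] = min over k of (A[2][0] + B[0][0] = 0 + 1 = 1, A[2][1] + B[1][0] = 1 + 1 = 2, A[2][2] + B[2][0] = -5 + 7 = 2) = 1 (attained at k = 0)
  C[2][1] = min over k of (A[2][0] + B[0][1] = 0 + 5 = 5, A[2][1] + B[1][1] = 1 + -1 = 0, A[2][2] + B[2][1] = -5 + 7 = 2) = 0 (attained at k = 1)
  C[2][2] = min over k of (A[2][0] + B[0][2] = 0 + -5 = -5, A[2][1] + B[1][2] = 1 + 1 = 2, A[2][2] + B[2][2] = -5 + 5 = 0) = -5 (attained at k = 0)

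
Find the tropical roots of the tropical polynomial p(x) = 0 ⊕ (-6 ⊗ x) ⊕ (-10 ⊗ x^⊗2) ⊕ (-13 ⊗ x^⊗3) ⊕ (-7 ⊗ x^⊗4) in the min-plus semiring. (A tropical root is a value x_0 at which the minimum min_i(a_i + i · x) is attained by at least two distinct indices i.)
Roots: {-6, 3, 4, 6}

Each tropical root is a break point of the lower envelope of the lines y = a_i + i · x (there are 5 lines, with slopes 0, 1, ..., 4). Only the lines that attain the minimum somewhere contribute to roots; other lines are dominated. Here the surviving (envelope) indices are i = 4, i = 3, i = 2, i = 1, i = 0.
Intersections between consecutive envelope lines give the roots: for adjacent envelope indices i < j the intersection is x = (a_i − a_j) / (j − i). Reading off the sorted break points: {-6, 3, 4, 6}.
Verification: at each break x_0, at least two indices attain the minimum of min_i(a_i + i · x_0).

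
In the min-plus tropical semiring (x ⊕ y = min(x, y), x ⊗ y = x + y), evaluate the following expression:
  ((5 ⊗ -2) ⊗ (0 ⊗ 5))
((5 ⊗ -2) ⊗ (0 ⊗ 5)) = 8

Expand innermost to outermost. Recall ⊕ takes the minimum of its arguments and ⊗ takes their sum. Working out the expression ((5 ⊗ -2) ⊗ (0 ⊗ 5)) gives 8.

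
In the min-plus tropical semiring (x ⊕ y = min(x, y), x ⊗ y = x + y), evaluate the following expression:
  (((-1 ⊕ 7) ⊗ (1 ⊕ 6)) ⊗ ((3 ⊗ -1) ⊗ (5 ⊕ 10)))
(((-1 ⊕ 7) ⊗ (1 ⊕ 6)) ⊗ ((3 ⊗ -1) ⊗ (5 ⊕ 10))) = 7

Expand innermost to outermost. Recall ⊕ takes the minimum of its arguments and ⊗ takes their sum. Working out the expression (((-1 ⊕ 7) ⊗ (1 ⊕ 6)) ⊗ ((3 ⊗ -1) ⊗ (5 ⊕ 10))) gives 7.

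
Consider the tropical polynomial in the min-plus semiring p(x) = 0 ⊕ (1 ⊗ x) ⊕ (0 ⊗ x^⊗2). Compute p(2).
p(2) = 0

A tropical monomial a ⊗ x^⊗i evaluates to a + i · x. Evaluating each term at x = 2:
  Term 0 contributes 0 + 0 · 2 = 0
  Term 1 contributes 1 + 1 · 2 = 3
  Term 2 contributes 0 + 2 · 2 = 4
p(2) = ⊕ of these = min[0, 3, 4] = 0.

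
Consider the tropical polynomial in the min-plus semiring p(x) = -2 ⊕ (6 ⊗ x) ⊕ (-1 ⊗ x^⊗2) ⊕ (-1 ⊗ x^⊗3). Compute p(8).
p(8) = -2

A tropical monomial a ⊗ x^⊗i evaluates to a + i · x. Evaluating each term at x = 8:
  Term 0 contributes -2 + 0 · 8 = -2
  Term 1 contributes 6 + 1 · 8 = 14
  Term 2 contributes -1 + 2 · 8 = 15
  Term 3 contributes -1 + 3 · 8 = 23
p(8) = ⊕ of these = min[-2, 14, 15, 23] = -2.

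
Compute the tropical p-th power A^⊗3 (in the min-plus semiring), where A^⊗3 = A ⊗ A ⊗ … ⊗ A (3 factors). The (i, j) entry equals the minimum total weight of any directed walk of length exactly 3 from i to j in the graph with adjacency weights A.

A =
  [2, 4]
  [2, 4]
A^⊗3 =
  [6, 8]
  [6, 8]

Each entry (A^⊗3)_ij equals the minimum over all length-3 walks i = v_0 → v_1 → … → v_3 = j of Σ_t A[v_t][v_{t+1}]. For example, for (i, j) = (0, 1) we minimise over 4 possible intermediate vertex sequences; the minimum is 8, attained along the walk 0 → 0 → 0 → 1.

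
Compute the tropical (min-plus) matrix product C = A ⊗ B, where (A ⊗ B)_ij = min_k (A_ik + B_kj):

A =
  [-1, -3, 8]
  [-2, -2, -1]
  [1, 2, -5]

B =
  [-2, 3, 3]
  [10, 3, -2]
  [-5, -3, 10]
A ⊗ B =
  [-3, 0, -5]
  [-6, -4, -4]
  [-10, -8, 0]

Apply the min-plus product entry-by-entry:
  C[0][0] = min over k of (A[0][0] + B[0][0] = -1 + -2 = -3, A[0][1] + B[1][0] = -3 + 10 = 7, A[0][2] + B[2][0] = 8 + -5 = 3) = -3 (attained at k = 0)
  C[0][1] = min over k of (A[0][0] + B[0][1] = -1 + 3 = 2, A[0][1] + B[1][1] = -3 + 3 = 0, A[0][2] + B[2][1] = 8 + -3 = 5) = 0 (attained at k = 1)
  C[0][2] = min over k of (A[0][0] + B[0][2] = -1 + 3 = 2, A[0][1] + B[1][2] = -3 + -2 = -5, A[0][2] + B[2][2] = 8 + 10 = 18) = -5 (attained at k = 1)
  C[1][0] = min over k of (A[1][0] + B[0][0] = -2 + -2 = -4, A[1][1] + B[1][0] = -2 + 10 = 8, A[1][2] + B[2][0] = -1 + -5 = -6) = -6 (attained at k = 2)
  C[1][1] = min over k of (A[1][0] + B[0][1] = -2 + 3 = 1, A[1][1] + B[1][1] = -2 + 3 = 1, A[1][2] + B[2][1] = -1 + -3 = -4) = -4 (attained at k = 2)
  C[1][2] = min over k of (A[1][0] + B[0][2] = -2 + 3 = 1, A[1][1] + B[1][2] = -2 + -2 = -4, A[1][2] + B[2][2] = -1 + 10 = 9) = -4 (attained at k = 1)
  C[2][0] = min over k of (A[2][0] + B[0][0] = 1 + -2 = -1, A[2][1] + B[1][0] = 2 + 10 = 12, A[2][2] + B[2][0] = -5 + -5 = -10) = -10 (attained at k = 2)
  C[2][1] = min over k of (A[2][0] + B[0][1] = 1 + 3 = 4, A[2][1] + B[1][1] = 2 + 3 = 5, A[2][2] + B[2][1] = -5 + -3 = -8) = -8 (attained at k = 2)
  C[2][2] = min over k of (A[2][0] + B[0][2] = 1 + 3 = 4, A[2][1] + B[1][2] = 2 + -2 = 0, A[2][2] + B[2][2] = -5 + 10 = 5) = 0 (attained at k = 1)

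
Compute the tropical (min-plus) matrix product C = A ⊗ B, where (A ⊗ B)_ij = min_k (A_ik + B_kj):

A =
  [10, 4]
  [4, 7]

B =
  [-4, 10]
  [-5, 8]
A ⊗ B =
  [-1, 12]
  [0, 14]

Apply the min-plus product entry-by-entry:
  C[0][0] = min over k of (A[0][0] + B[0][0] = 10 + -4 = 6, A[0][1] + B[1][0] = 4 + -5 = -1) = -1 (attained at k = 1)
  C[0][1] = min over k of (A[0][0] + B[0][1] = 10 + 10 = 20, A[0][1] + B[1][1] = 4 + 8 = 12) = 12 (attained at k = 1)
  C[1][0] = min over k of (A[1][0] + B[0][0] = 4 + -4 = 0, A[1][1] + B[1][0] = 7 + -5 = 2) = 0 (attained at k = 0)
  C[1][1] = min over k of (A[1][0] + B[0][1] = 4 + 10 = 14, A[1][1] + B[1][1] = 7 + 8 = 15) = 14 (attained at k = 0)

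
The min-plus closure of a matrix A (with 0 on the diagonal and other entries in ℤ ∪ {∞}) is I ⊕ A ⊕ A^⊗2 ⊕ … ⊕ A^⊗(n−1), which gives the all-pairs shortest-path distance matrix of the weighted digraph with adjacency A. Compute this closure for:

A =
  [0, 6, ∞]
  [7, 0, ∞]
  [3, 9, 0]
Closure =
  [0, 6, ∞]
  [7, 0, ∞]
  [3, 9, 0]

This is the Floyd-Warshall all-pairs shortest-path computation. For each intermediate vertex k = 0, 1, …, 2, update dist[i][j] ← min(dist[i][j], dist[i][k] + dist[k][j]). The final matrix gives, for each (i, j), the minimum total weight of any directed path from i to j (possibly empty when i = j).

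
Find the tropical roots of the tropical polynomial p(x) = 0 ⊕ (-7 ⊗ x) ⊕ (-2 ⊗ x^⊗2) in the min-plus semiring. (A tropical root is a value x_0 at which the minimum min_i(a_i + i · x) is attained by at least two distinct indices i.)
Roots: {-5, 7}

Each tropical root is a break point of the lower envelope of the lines y = a_i + i · x (there are 3 lines, with slopes 0, 1, ..., 2). Only the lines that attain the minimum somewhere contribute to roots; other lines are dominated. Here the surviving (envelope) indices are i = 2, i = 1, i = 0.
Intersections between consecutive envelope lines give the roots: for adjacent envelope indices i < j the intersection is x = (a_i − a_j) / (j − i). Reading off the sorted break points: {-5, 7}.
Verification: at each break x_0, at least two indices attain the minimum of min_i(a_i + i · x_0).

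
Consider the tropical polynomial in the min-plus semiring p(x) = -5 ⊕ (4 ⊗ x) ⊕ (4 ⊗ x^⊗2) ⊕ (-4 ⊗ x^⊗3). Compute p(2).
p(2) = -5

A tropical monomial a ⊗ x^⊗i evaluates to a + i · x. Evaluating each term at x = 2:
  Term 0 contributes -5 + 0 · 2 = -5
  Term 1 contributes 4 + 1 · 2 = 6
  Term 2 contributes 4 + 2 · 2 = 8
  Term 3 contributes -4 + 3 · 2 = 2
p(2) = ⊕ of these = min[-5, 6, 8, 2] = -5.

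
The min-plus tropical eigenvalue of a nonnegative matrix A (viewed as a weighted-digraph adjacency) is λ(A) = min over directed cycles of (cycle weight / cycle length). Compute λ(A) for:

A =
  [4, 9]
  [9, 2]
λ(A) = 2

Enumerate directed cycles and compute their means (weight / length). Sample:
  cycle 0 → 0: weight = 4, length = 1, mean = 4/1 ≈ 4.000
  cycle 1 → 1: weight = 2, length = 1, mean = 2/1 ≈ 2.000
  cycle 0 → 1 → 0: weight = 18, length = 2, mean = 18/2 ≈ 9.000
  cycle 1 → 0 → 1: weight = 18, length = 2, mean = 18/2 ≈ 9.000
Minimum mean = 2.000, attained e.g. along the cycle 1 → 1 with weight 2 and length 1. So λ(A) = 2/1 = 2.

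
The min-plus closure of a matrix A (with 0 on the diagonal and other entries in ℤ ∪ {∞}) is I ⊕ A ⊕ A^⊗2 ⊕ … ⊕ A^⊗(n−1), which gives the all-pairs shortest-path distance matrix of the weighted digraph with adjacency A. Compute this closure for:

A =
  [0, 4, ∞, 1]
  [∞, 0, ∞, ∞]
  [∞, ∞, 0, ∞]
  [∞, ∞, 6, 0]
Closure =
  [0, 4, 7, 1]
  [∞, 0, ∞, ∞]
  [∞, ∞, 0, ∞]
  [∞, ∞, 6, 0]

This is the Floyd-Warshall all-pairs shortest-path computation. For each intermediate vertex k = 0, 1, …, 3, update dist[i][j] ← min(dist[i][j], dist[i][k] + dist[k][j]). The final matrix gives, for each (i, j), the minimum total weight of any directed path from i to j (possibly empty when i = j).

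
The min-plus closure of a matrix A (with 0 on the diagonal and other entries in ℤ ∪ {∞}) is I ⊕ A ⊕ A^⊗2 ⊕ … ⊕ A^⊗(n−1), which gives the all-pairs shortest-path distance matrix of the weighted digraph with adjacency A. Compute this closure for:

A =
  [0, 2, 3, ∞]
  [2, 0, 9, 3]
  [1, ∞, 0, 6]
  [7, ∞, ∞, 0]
Closure =
  [0, 2, 3, 5]
  [2, 0, 5, 3]
  [1, 3, 0, 6]
  [7, 9, 10, 0]

This is the Floyd-Warshall all-pairs shortest-path computation. For each intermediate vertex k = 0, 1, …, 3, update dist[i][j] ← min(dist[i][j], dist[i][k] + dist[k][j]). The final matrix gives, for each (i, j), the minimum total weight of any directed path from i to j (possibly empty when i = j).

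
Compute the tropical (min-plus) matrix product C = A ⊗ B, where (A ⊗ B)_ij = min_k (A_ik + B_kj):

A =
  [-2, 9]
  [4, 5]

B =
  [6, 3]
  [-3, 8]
A ⊗ B =
  [4, 1]
  [2, 7]

Apply the min-plus product entry-by-entry:
  C[0][0] = min over k of (A[0][0] + B[0][0] = -2 + 6 = 4, A[0][1] + B[1][0] = 9 + -3 = 6) = 4 (attained at k = 0)
  C[0][1] = min over k of (A[0][0] + B[0][1] = -2 + 3 = 1, A[0][1] + B[1][1] = 9 + 8 = 17) = 1 (attained at k = 0)
  C[1][0] = min over k of (A[1][0] + B[0][0] = 4 + 6 = 10, A[1][1] + B[1][0] = 5 + -3 = 2) = 2 (attained at k = 1)
  C[1][1] = min over k of (A[1][0] + B[0][1] = 4 + 3 = 7, A[1][1] + B[1][1] = 5 + 8 = 13) = 7 (attained at k = 0)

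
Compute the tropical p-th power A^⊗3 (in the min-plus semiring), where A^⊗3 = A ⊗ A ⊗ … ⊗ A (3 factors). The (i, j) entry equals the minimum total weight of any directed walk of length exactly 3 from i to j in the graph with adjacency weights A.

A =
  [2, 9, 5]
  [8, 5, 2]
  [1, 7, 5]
A^⊗3 =
  [6, 13, 9]
  [5, 12, 8]
  [5, 12, 8]

Each entry (A^⊗3)_ij equals the minimum over all length-3 walks i = v_0 → v_1 → … → v_3 = j of Σ_t A[v_t][v_{t+1}]. For example, for (i, j) = (0, 2) we minimise over 9 possible intermediate vertex sequences; the minimum is 9, attained along the walk 0 → 0 → 0 → 2.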